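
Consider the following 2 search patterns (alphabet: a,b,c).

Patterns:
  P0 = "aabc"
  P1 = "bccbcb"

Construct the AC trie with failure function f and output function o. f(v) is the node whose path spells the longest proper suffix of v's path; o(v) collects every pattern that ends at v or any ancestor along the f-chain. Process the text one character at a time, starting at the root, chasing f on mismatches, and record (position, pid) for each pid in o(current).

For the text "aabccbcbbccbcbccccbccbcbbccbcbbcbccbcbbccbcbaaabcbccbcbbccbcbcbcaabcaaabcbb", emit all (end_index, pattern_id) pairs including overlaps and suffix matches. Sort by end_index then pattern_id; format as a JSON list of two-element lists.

Build:
Trie nodes:
  0='ε' goto a→1 b→5
  1='a' goto a→2
  2='aa' goto b→3
  3='aab' goto c→4
  4='aabc' goto ·  [P0 ends]
  5='b' goto c→6
  6='bc' goto c→7
  7='bcc' goto b→8
  8='bccb' goto c→9
  9='bccbc' goto b→10
  10='bccbcb' goto ·  [P1 ends]

BFS fail/out derivation:
  n1('a'): parent n0 fail=0; on 'a' 0 → fail=0;  out ∅∪∅=∅
  n5('b'): parent n0 fail=0; on 'b' 0 → fail=0;  out ∅∪∅=∅
  n2('aa'): parent n1 fail=0; on 'a' 0 → fail=1;  out ∅∪∅=∅
  n6('bc'): parent n5 fail=0; on 'c' 0 → fail=0;  out ∅∪∅=∅
  n3('aab'): parent n2 fail=1; on 'b' 1→0 → fail=5;  out ∅∪∅=∅
  n7('bcc'): parent n6 fail=0; on 'c' 0 → fail=0;  out ∅∪∅=∅
  n4('aabc'): parent n3 fail=5; on 'c' 5 → fail=6;  out {0}∪∅={0}
  n8('bccb'): parent n7 fail=0; on 'b' 0 → fail=5;  out ∅∪∅=∅
  n9('bccbc'): parent n8 fail=5; on 'c' 5 → fail=6;  out ∅∪∅=∅
  n10('bccbcb'): parent n9 fail=6; on 'b' 6→0 → fail=5;  out {1}∪∅={1}

Scan:
[0] read 'a'  n0⇒n1
[1] read 'a'  n1⇒n2
[2] read 'b'  n2⇒n3
[3] read 'c'  n3⇒n4  emit P0@[0:3]
[4] read 'c'  n4⇒n7 ·f
[5] read 'b'  n7⇒n8
[6] read 'c'  n8⇒n9
[7] read 'b'  n9⇒n10  emit P1@[2:7]
[8] read 'b'  n10⇒n5 ·f
[9] read 'c'  n5⇒n6
[10] read 'c'  n6⇒n7
[11] read 'b'  n7⇒n8
[12] read 'c'  n8⇒n9
[13] read 'b'  n9⇒n10  emit P1@[8:13]
[14] read 'c'  n10⇒n6 ·f
[15] read 'c'  n6⇒n7
[16] read 'c'  n7⇒n0 ·f
[17] read 'c'  n0⇒n0
[18] read 'b'  n0⇒n5
[19] read 'c'  n5⇒n6
[20] read 'c'  n6⇒n7
[21] read 'b'  n7⇒n8
[22] read 'c'  n8⇒n9
[23] read 'b'  n9⇒n10  emit P1@[18:23]
[24] read 'b'  n10⇒n5 ·f
[25] read 'c'  n5⇒n6
[26] read 'c'  n6⇒n7
[27] read 'b'  n7⇒n8
[28] read 'c'  n8⇒n9
[29] read 'b'  n9⇒n10  emit P1@[24:29]
[30] read 'b'  n10⇒n5 ·f
[31] read 'c'  n5⇒n6
[32] read 'b'  n6⇒n5 ·f
[33] read 'c'  n5⇒n6
[34] read 'c'  n6⇒n7
[35] read 'b'  n7⇒n8
[36] read 'c'  n8⇒n9
[37] read 'b'  n9⇒n10  emit P1@[32:37]
[38] read 'b'  n10⇒n5 ·f
[39] read 'c'  n5⇒n6
[40] read 'c'  n6⇒n7
[41] read 'b'  n7⇒n8
[42] read 'c'  n8⇒n9
[43] read 'b'  n9⇒n10  emit P1@[38:43]
[44] read 'a'  n10⇒n1 ·f
[45] read 'a'  n1⇒n2
[46] read 'a'  n2⇒n2 ·f
[47] read 'b'  n2⇒n3
[48] read 'c'  n3⇒n4  emit P0@[45:48]
[49] read 'b'  n4⇒n5 ·f
[50] read 'c'  n5⇒n6
[51] read 'c'  n6⇒n7
[52] read 'b'  n7⇒n8
[53] read 'c'  n8⇒n9
[54] read 'b'  n9⇒n10  emit P1@[49:54]
[55] read 'b'  n10⇒n5 ·f
[56] read 'c'  n5⇒n6
[57] read 'c'  n6⇒n7
[58] read 'b'  n7⇒n8
[59] read 'c'  n8⇒n9
[60] read 'b'  n9⇒n10  emit P1@[55:60]
[61] read 'c'  n10⇒n6 ·f
[62] read 'b'  n6⇒n5 ·f
[63] read 'c'  n5⇒n6
[64] read 'a'  n6⇒n1 ·f
[65] read 'a'  n1⇒n2
[66] read 'b'  n2⇒n3
[67] read 'c'  n3⇒n4  emit P0@[64:67]
[68] read 'a'  n4⇒n1 ·f
[69] read 'a'  n1⇒n2
[70] read 'a'  n2⇒n2 ·f
[71] read 'b'  n2⇒n3
[72] read 'c'  n3⇒n4  emit P0@[69:72]
[73] read 'b'  n4⇒n5 ·f
[74] read 'b'  n5⇒n5 ·f

Result: [[3,0],[7,1],[13,1],[23,1],[29,1],[37,1],[43,1],[48,0],[54,1],[60,1],[67,0],[72,0]]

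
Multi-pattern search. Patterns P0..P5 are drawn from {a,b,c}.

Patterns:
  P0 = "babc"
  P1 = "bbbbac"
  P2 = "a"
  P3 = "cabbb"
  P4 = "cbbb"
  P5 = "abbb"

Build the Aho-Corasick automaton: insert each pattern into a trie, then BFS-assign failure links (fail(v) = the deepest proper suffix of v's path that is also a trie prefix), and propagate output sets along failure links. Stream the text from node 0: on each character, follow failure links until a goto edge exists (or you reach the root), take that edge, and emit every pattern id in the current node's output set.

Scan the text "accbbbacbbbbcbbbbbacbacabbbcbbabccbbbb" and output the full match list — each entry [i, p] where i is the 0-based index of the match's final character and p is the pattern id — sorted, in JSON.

Construct AC machine:
Trie (insert patterns):
  n0 'ε': a→10 b→1 c→11
  n1 'b': a→2 b→5
  n2 'ba': b→3
  n3 'bab': c→4
  n4 'babc': ·  [P0 ends]
  n5 'bb': b→6
  n6 'bbb': b→7
  n7 'bbbb': a→8
  n8 'bbbba': c→9
  n9 'bbbbac': ·  [P1 ends]
  n10 'a': b→19  [P2 ends]
  n11 'c': a→12 b→16
  n12 'ca': b→13
  n13 'cab': b→14
  n14 'cabb': b→15
  n15 'cabbb': ·  [P3 ends]
  n16 'cb': b→17
  n17 'cbb': b→18
  n18 'cbbb': ·  [P4 ends]
  n19 'ab': b→20
  n20 'abb': b→21
  n21 'abbb': ·  [P5 ends]

BFS fail/out derivation:
  n1('b'): parent n0 fail=0; on 'b' 0 → fail=0;  out ∅∪∅=∅
  n10('a'): parent n0 fail=0; on 'a' 0 → fail=0;  out {2}∪∅={2}
  n11('c'): parent n0 fail=0; on 'c' 0 → fail=0;  out ∅∪∅=∅
  n2('ba'): parent n1 fail=0; on 'a' 0 → fail=10;  out ∅∪{2}={2}
  n5('bb'): parent n1 fail=0; on 'b' 0 → fail=1;  out ∅∪∅=∅
  n12('ca'): parent n11 fail=0; on 'a' 0 → fail=10;  out ∅∪{2}={2}
  n16('cb'): parent n11 fail=0; on 'b' 0 → fail=1;  out ∅∪∅=∅
  n19('ab'): parent n10 fail=0; on 'b' 0 → fail=1;  out ∅∪∅=∅
  n3('bab'): parent n2 fail=10; on 'b' 10 → fail=19;  out ∅∪∅=∅
  n6('bbb'): parent n5 fail=1; on 'b' 1 → fail=5;  out ∅∪∅=∅
  n13('cab'): parent n12 fail=10; on 'b' 10 → fail=19;  out ∅∪∅=∅
  n17('cbb'): parent n16 fail=1; on 'b' 1 → fail=5;  out ∅∪∅=∅
  n20('abb'): parent n19 fail=1; on 'b' 1 → fail=5;  out ∅∪∅=∅
  n4('babc'): parent n3 fail=19; on 'c' 19→1→0 → fail=11;  out {0}∪∅={0}
  n7('bbbb'): parent n6 fail=5; on 'b' 5 → fail=6;  out ∅∪∅=∅
  n14('cabb'): parent n13 fail=19; on 'b' 19 → fail=20;  out ∅∪∅=∅
  n18('cbbb'): parent n17 fail=5; on 'b' 5 → fail=6;  out {4}∪∅={4}
  n21('abbb'): parent n20 fail=5; on 'b' 5 → fail=6;  out {5}∪∅={5}
  n8('bbbba'): parent n7 fail=6; on 'a' 6→5→1 → fail=2;  out ∅∪{2}={2}
  n15('cabbb'): parent n14 fail=20; on 'b' 20 → fail=21;  out {3}∪{5}={3,5}
  n9('bbbbac'): parent n8 fail=2; on 'c' 2→10→0 → fail=11;  out {1}∪∅={1}

Text stream:
[0] read 'a'  n0⇒n10  ** P2@[0:0]
[1] read 'c'  n10⇒n11 ·f
[2] read 'c'  n11⇒n11 ·f
[3] read 'b'  n11⇒n16
[4] read 'b'  n16⇒n17
[5] read 'b'  n17⇒n18  ** P4@[2:5]
[6] read 'a'  n18⇒n2 ·f  ** P2@[6:6]
[7] read 'c'  n2⇒n11 ·f
[8] read 'b'  n11⇒n16
[9] read 'b'  n16⇒n17
[10] read 'b'  n17⇒n18  ** P4@[7:10]
[11] read 'b'  n18⇒n7 ·f
[12] read 'c'  n7⇒n11 ·f
[13] read 'b'  n11⇒n16
[14] read 'b'  n16⇒n17
[15] read 'b'  n17⇒n18  ** P4@[12:15]
[16] read 'b'  n18⇒n7 ·f
[17] read 'b'  n7⇒n7 ·f
[18] read 'a'  n7⇒n8  ** P2@[18:18]
[19] read 'c'  n8⇒n9  ** P1@[14:19]
[20] read 'b'  n9⇒n16 ·f
[21] read 'a'  n16⇒n2 ·f  ** P2@[21:21]
[22] read 'c'  n2⇒n11 ·f
[23] read 'a'  n11⇒n12  ** P2@[23:23]
[24] read 'b'  n12⇒n13
[25] read 'b'  n13⇒n14
[26] read 'b'  n14⇒n15  ** P3@[22:26],P5@[23:26]
[27] read 'c'  n15⇒n11 ·f
[28] read 'b'  n11⇒n16
[29] read 'b'  n16⇒n17
[30] read 'a'  n17⇒n2 ·f  ** P2@[30:30]
[31] read 'b'  n2⇒n3
[32] read 'c'  n3⇒n4  ** P0@[29:32]
[33] read 'c'  n4⇒n11 ·f
[34] read 'b'  n11⇒n16
[35] read 'b'  n16⇒n17
[36] read 'b'  n17⇒n18  ** P4@[33:36]
[37] read 'b'  n18⇒n7 ·f

Matches: [[0,2],[5,4],[6,2],[10,4],[15,4],[18,2],[19,1],[21,2],[23,2],[26,3],[26,5],[30,2],[32,0],[36,4]]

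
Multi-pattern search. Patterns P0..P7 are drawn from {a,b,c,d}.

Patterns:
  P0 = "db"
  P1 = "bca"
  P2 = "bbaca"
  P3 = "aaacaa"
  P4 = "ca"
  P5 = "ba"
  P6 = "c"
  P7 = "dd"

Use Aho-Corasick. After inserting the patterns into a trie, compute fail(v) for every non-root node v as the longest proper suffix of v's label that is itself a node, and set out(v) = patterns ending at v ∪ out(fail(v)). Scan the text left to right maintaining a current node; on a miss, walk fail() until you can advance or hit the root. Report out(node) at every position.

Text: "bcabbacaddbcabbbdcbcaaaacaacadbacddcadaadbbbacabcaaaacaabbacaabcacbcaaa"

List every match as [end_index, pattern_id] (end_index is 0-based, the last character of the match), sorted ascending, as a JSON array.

Construct AC machine:
Trie nodes:
  n0 'ε': a→10 b→3 c→16 d→1
  n1 'd': b→2 d→19
  n2 'db': ·  ←P0
  n3 'b': a→18 b→6 c→4
  n4 'bc': a→5
  n5 'bca': ·  ←P1
  n6 'bb': a→7
  n7 'bba': c→8
  n8 'bbac': a→9
  n9 'bbaca': ·  ←P2
  n10 'a': a→11
  n11 'aa': a→12
  n12 'aaa': c→13
  n13 'aaac': a→14
  n14 'aaaca': a→15
  n15 'aaacaa': ·  ←P3
  n16 'c': a→17  ←P6
  n17 'ca': ·  ←P4
  n18 'ba': ·  ←P5
  n19 'dd': ·  ←P7

Failure links (BFS by depth):
  fail(1) 'd': from fail(0)=0 chase 'd': 0 ⇒ 0;  out=∅∪out(0)=∅
  fail(3) 'b': from fail(0)=0 chase 'b': 0 ⇒ 0;  out=∅∪out(0)=∅
  fail(10) 'a': from fail(0)=0 chase 'a': 0 ⇒ 0;  out=∅∪out(0)=∅
  fail(16) 'c': from fail(0)=0 chase 'c': 0 ⇒ 0;  out={6}∪out(0)={6}
  fail(2) 'db': from fail(1)=0 chase 'b': 0 ⇒ 3;  out={0}∪out(3)={0}
  fail(4) 'bc': from fail(3)=0 chase 'c': 0 ⇒ 16;  out=∅∪out(16)={6}
  fail(6) 'bb': from fail(3)=0 chase 'b': 0 ⇒ 3;  out=∅∪out(3)=∅
  fail(11) 'aa': from fail(10)=0 chase 'a': 0 ⇒ 10;  out=∅∪out(10)=∅
  fail(17) 'ca': from fail(16)=0 chase 'a': 0 ⇒ 10;  out={4}∪out(10)={4}
  fail(18) 'ba': from fail(3)=0 chase 'a': 0 ⇒ 10;  out={5}∪out(10)={5}
  fail(19) 'dd': from fail(1)=0 chase 'd': 0 ⇒ 1;  out={7}∪out(1)={7}
  fail(5) 'bca': from fail(4)=16 chase 'a': 16 ⇒ 17;  out={1}∪out(17)={1,4}
  fail(7) 'bba': from fail(6)=3 chase 'a': 3 ⇒ 18;  out=∅∪out(18)={5}
  fail(12) 'aaa': from fail(11)=10 chase 'a': 10 ⇒ 11;  out=∅∪out(11)=∅
  fail(8) 'bbac': from fail(7)=18 chase 'c': 18→10→0 ⇒ 16;  out=∅∪out(16)={6}
  fail(13) 'aaac': from fail(12)=11 chase 'c': 11→10→0 ⇒ 16;  out=∅∪out(16)={6}
  fail(9) 'bbaca': from fail(8)=16 chase 'a': 16 ⇒ 17;  out={2}∪out(17)={2,4}
  fail(14) 'aaaca': from fail(13)=16 chase 'a': 16 ⇒ 17;  out=∅∪out(17)={4}
  fail(15) 'aaacaa': from fail(14)=17 chase 'a': 17→10 ⇒ 11;  out={3}∪out(11)={3}

Run:
pos 0 'b': at 3
pos 1 'c': at 4  emit P6@[1:1]
pos 2 'a': at 5  emit P1@[0:2],P4@[1:2]
pos 3 'b': at 3 (fail-walked)
pos 4 'b': at 6
pos 5 'a': at 7  emit P5@[4:5]
pos 6 'c': at 8  emit P6@[6:6]
pos 7 'a': at 9  emit P2@[3:7],P4@[6:7]
pos 8 'd': at 1 (fail-walked)
pos 9 'd': at 19  emit P7@[8:9]
pos 10 'b': at 2 (fail-walked)  emit P0@[9:10]
pos 11 'c': at 4 (fail-walked)  emit P6@[11:11]
pos 12 'a': at 5  emit P1@[10:12],P4@[11:12]
pos 13 'b': at 3 (fail-walked)
pos 14 'b': at 6
pos 15 'b': at 6 (fail-walked)
pos 16 'd': at 1 (fail-walked)
pos 17 'c': at 16 (fail-walked)  emit P6@[17:17]
pos 18 'b': at 3 (fail-walked)
pos 19 'c': at 4  emit P6@[19:19]
pos 20 'a': at 5  emit P1@[18:20],P4@[19:20]
pos 21 'a': at 11 (fail-walked)
pos 22 'a': at 12
pos 23 'a': at 12 (fail-walked)
pos 24 'c': at 13  emit P6@[24:24]
pos 25 'a': at 14  emit P4@[24:25]
pos 26 'a': at 15  emit P3@[21:26]
pos 27 'c': at 16 (fail-walked)  emit P6@[27:27]
pos 28 'a': at 17  emit P4@[27:28]
pos 29 'd': at 1 (fail-walked)
pos 30 'b': at 2  emit P0@[29:30]
pos 31 'a': at 18 (fail-walked)  emit P5@[30:31]
pos 32 'c': at 16 (fail-walked)  emit P6@[32:32]
pos 33 'd': at 1 (fail-walked)
pos 34 'd': at 19  emit P7@[33:34]
pos 35 'c': at 16 (fail-walked)  emit P6@[35:35]
pos 36 'a': at 17  emit P4@[35:36]
pos 37 'd': at 1 (fail-walked)
pos 38 'a': at 10 (fail-walked)
pos 39 'a': at 11
pos 40 'd': at 1 (fail-walked)
pos 41 'b': at 2  emit P0@[40:41]
pos 42 'b': at 6 (fail-walked)
pos 43 'b': at 6 (fail-walked)
pos 44 'a': at 7  emit P5@[43:44]
pos 45 'c': at 8  emit P6@[45:45]
pos 46 'a': at 9  emit P2@[42:46],P4@[45:46]
pos 47 'b': at 3 (fail-walked)
pos 48 'c': at 4  emit P6@[48:48]
pos 49 'a': at 5  emit P1@[47:49],P4@[48:49]
pos 50 'a': at 11 (fail-walked)
pos 51 'a': at 12
pos 52 'a': at 12 (fail-walked)
pos 53 'c': at 13  emit P6@[53:53]
pos 54 'a': at 14  emit P4@[53:54]
pos 55 'a': at 15  emit P3@[50:55]
pos 56 'b': at 3 (fail-walked)
pos 57 'b': at 6
pos 58 'a': at 7  emit P5@[57:58]
pos 59 'c': at 8  emit P6@[59:59]
pos 60 'a': at 9  emit P2@[56:60],P4@[59:60]
pos 61 'a': at 11 (fail-walked)
pos 62 'b': at 3 (fail-walked)
pos 63 'c': at 4  emit P6@[63:63]
pos 64 'a': at 5  emit P1@[62:64],P4@[63:64]
pos 65 'c': at 16 (fail-walked)  emit P6@[65:65]
pos 66 'b': at 3 (fail-walked)
pos 67 'c': at 4  emit P6@[67:67]
pos 68 'a': at 5  emit P1@[66:68],P4@[67:68]
pos 69 'a': at 11 (fail-walked)
pos 70 'a': at 12

Matches: [[1,6],[2,1],[2,4],[5,5],[6,6],[7,2],[7,4],[9,7],[10,0],[11,6],[12,1],[12,4],[17,6],[19,6],[20,1],[20,4],[24,6],[25,4],[26,3],[27,6],[28,4],[30,0],[31,5],[32,6],[34,7],[35,6],[36,4],[41,0],[44,5],[45,6],[46,2],[46,4],[48,6],[49,1],[49,4],[53,6],[54,4],[55,3],[58,5],[59,6],[60,2],[60,4],[63,6],[64,1],[64,4],[65,6],[67,6],[68,1],[68,4]]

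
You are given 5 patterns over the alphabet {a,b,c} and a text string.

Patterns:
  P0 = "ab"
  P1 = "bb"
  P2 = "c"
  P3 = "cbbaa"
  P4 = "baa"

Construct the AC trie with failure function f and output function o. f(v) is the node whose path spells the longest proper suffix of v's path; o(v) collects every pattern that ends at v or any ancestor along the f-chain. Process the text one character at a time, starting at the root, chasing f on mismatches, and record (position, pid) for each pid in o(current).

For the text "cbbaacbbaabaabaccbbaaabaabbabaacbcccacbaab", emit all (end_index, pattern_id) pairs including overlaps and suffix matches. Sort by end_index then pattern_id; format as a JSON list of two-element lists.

Construct AC machine:
Trie nodes:
  0='ε' goto a→1 b→3 c→5
  1='a' goto b→2
  2='ab' goto ·  ←P0
  3='b' goto a→10 b→4
  4='bb' goto ·  ←P1
  5='c' goto b→6  ←P2
  6='cb' goto b→7
  7='cbb' goto a→8
  8='cbba' goto a→9
  9='cbbaa' goto ·  ←P3
  10='ba' goto a→11
  11='baa' goto ·  ←P4

BFS fail/out derivation:
  fail(1) 'a': from fail(0)=0 chase 'a': 0 ⇒ 0;  out=∅∪out(0)=∅
  fail(3) 'b': from fail(0)=0 chase 'b': 0 ⇒ 0;  out=∅∪out(0)=∅
  fail(5) 'c': from fail(0)=0 chase 'c': 0 ⇒ 0;  out={2}∪out(0)={2}
  fail(2) 'ab': from fail(1)=0 chase 'b': 0 ⇒ 3;  out={0}∪out(3)={0}
  fail(4) 'bb': from fail(3)=0 chase 'b': 0 ⇒ 3;  out={1}∪out(3)={1}
  fail(6) 'cb': from fail(5)=0 chase 'b': 0 ⇒ 3;  out=∅∪out(3)=∅
  fail(10) 'ba': from fail(3)=0 chase 'a': 0 ⇒ 1;  out=∅∪out(1)=∅
  fail(7) 'cbb': from fail(6)=3 chase 'b': 3 ⇒ 4;  out=∅∪out(4)={1}
  fail(11) 'baa': from fail(10)=1 chase 'a': 1→0 ⇒ 1;  out={4}∪out(1)={4}
  fail(8) 'cbba': from fail(7)=4 chase 'a': 4→3 ⇒ 10;  out=∅∪out(10)=∅
  fail(9) 'cbbaa': from fail(8)=10 chase 'a': 10 ⇒ 11;  out={3}∪out(11)={3,4}

Scan:
[0] read 'c'  n0⇒n5  → match P2@[0:0]
[1] read 'b'  n5⇒n6
[2] read 'b'  n6⇒n7  → match P1@[1:2]
[3] read 'a'  n7⇒n8
[4] read 'a'  n8⇒n9  → match P3@[0:4],P4@[2:4]
[5] read 'c'  n9⇒n5 ·f  → match P2@[5:5]
[6] read 'b'  n5⇒n6
[7] read 'b'  n6⇒n7  → match P1@[6:7]
[8] read 'a'  n7⇒n8
[9] read 'a'  n8⇒n9  → match P3@[5:9],P4@[7:9]
[10] read 'b'  n9⇒n2 ·f  → match P0@[9:10]
[11] read 'a'  n2⇒n10 ·f
[12] read 'a'  n10⇒n11  → match P4@[10:12]
[13] read 'b'  n11⇒n2 ·f  → match P0@[12:13]
[14] read 'a'  n2⇒n10 ·f
[15] read 'c'  n10⇒n5 ·f  → match P2@[15:15]
[16] read 'c'  n5⇒n5 ·f  → match P2@[16:16]
[17] read 'b'  n5⇒n6
[18] read 'b'  n6⇒n7  → match P1@[17:18]
[19] read 'a'  n7⇒n8
[20] read 'a'  n8⇒n9  → match P3@[16:20],P4@[18:20]
[21] read 'a'  n9⇒n1 ·f
[22] read 'b'  n1⇒n2  → match P0@[21:22]
[23] read 'a'  n2⇒n10 ·f
[24] read 'a'  n10⇒n11  → match P4@[22:24]
[25] read 'b'  n11⇒n2 ·f  → match P0@[24:25]
[26] read 'b'  n2⇒n4 ·f  → match P1@[25:26]
[27] read 'a'  n4⇒n10 ·f
[28] read 'b'  n10⇒n2 ·f  → match P0@[27:28]
[29] read 'a'  n2⇒n10 ·f
[30] read 'a'  n10⇒n11  → match P4@[28:30]
[31] read 'c'  n11⇒n5 ·f  → match P2@[31:31]
[32] read 'b'  n5⇒n6
[33] read 'c'  n6⇒n5 ·f  → match P2@[33:33]
[34] read 'c'  n5⇒n5 ·f  → match P2@[34:34]
[35] read 'c'  n5⇒n5 ·f  → match P2@[35:35]
[36] read 'a'  n5⇒n1 ·f
[37] read 'c'  n1⇒n5 ·f  → match P2@[37:37]
[38] read 'b'  n5⇒n6
[39] read 'a'  n6⇒n10 ·f
[40] read 'a'  n10⇒n11  → match P4@[38:40]
[41] read 'b'  n11⇒n2 ·f  → match P0@[40:41]

Result: [[0,2],[2,1],[4,3],[4,4],[5,2],[7,1],[9,3],[9,4],[10,0],[12,4],[13,0],[15,2],[16,2],[18,1],[20,3],[20,4],[22,0],[24,4],[25,0],[26,1],[28,0],[30,4],[31,2],[33,2],[34,2],[35,2],[37,2],[40,4],[41,0]]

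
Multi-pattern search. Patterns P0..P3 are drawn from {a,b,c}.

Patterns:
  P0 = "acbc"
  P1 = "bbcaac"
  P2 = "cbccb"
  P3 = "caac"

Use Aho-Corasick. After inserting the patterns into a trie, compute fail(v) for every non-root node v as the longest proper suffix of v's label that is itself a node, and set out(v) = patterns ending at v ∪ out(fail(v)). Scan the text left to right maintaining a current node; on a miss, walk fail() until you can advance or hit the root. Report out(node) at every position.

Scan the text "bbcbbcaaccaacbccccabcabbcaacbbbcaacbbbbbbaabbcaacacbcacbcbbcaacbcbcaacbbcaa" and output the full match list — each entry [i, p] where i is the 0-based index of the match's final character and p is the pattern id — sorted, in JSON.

Construct AC machine:
Trie nodes:
  n0 'ε': a→1 b→5 c→11
  n1 'a': c→2
  n2 'ac': b→3
  n3 'acb': c→4
  n4 'acbc': ·  [P0 ends]
  n5 'b': b→6
  n6 'bb': c→7
  n7 'bbc': a→8
  n8 'bbca': a→9
  n9 'bbcaa': c→10
  n10 'bbcaac': ·  [P1 ends]
  n11 'c': a→16 b→12
  n12 'cb': c→13
  n13 'cbc': c→14
  n14 'cbcc': b→15
  n15 'cbccb': ·  [P2 ends]
  n16 'ca': a→17
  n17 'caa': c→18
  n18 'caac': ·  [P3 ends]

Failure links (BFS by depth):
  n1('a'): parent n0 fail=0; on 'a' 0 → fail=0;  out ∅∪∅=∅
  n5('b'): parent n0 fail=0; on 'b' 0 → fail=0;  out ∅∪∅=∅
  n11('c'): parent n0 fail=0; on 'c' 0 → fail=0;  out ∅∪∅=∅
  n2('ac'): parent n1 fail=0; on 'c' 0 → fail=11;  out ∅∪∅=∅
  n6('bb'): parent n5 fail=0; on 'b' 0 → fail=5;  out ∅∪∅=∅
  n12('cb'): parent n11 fail=0; on 'b' 0 → fail=5;  out ∅∪∅=∅
  n16('ca'): parent n11 fail=0; on 'a' 0 → fail=1;  out ∅∪∅=∅
  n3('acb'): parent n2 fail=11; on 'b' 11 → fail=12;  out ∅∪∅=∅
  n7('bbc'): parent n6 fail=5; on 'c' 5→0 → fail=11;  out ∅∪∅=∅
  n13('cbc'): parent n12 fail=5; on 'c' 5→0 → fail=11;  out ∅∪∅=∅
  n17('caa'): parent n16 fail=1; on 'a' 1→0 → fail=1;  out ∅∪∅=∅
  n4('acbc'): parent n3 fail=12; on 'c' 12 → fail=13;  out {0}∪∅={0}
  n8('bbca'): parent n7 fail=11; on 'a' 11 → fail=16;  out ∅∪∅=∅
  n14('cbcc'): parent n13 fail=11; on 'c' 11→0 → fail=11;  out ∅∪∅=∅
  n18('caac'): parent n17 fail=1; on 'c' 1 → fail=2;  out {3}∪∅={3}
  n9('bbcaa'): parent n8 fail=16; on 'a' 16 → fail=17;  out ∅∪∅=∅
  n15('cbccb'): parent n14 fail=11; on 'b' 11 → fail=12;  out {2}∪∅={2}
  n10('bbcaac'): parent n9 fail=17; on 'c' 17 → fail=18;  out {1}∪{3}={1,3}

Text stream:
i=0 'b': node 0→5
i=1 'b': node 5→6
i=2 'c': node 6→7
i=3 'b': node 7→12 (via fail)
i=4 'b': node 12→6 (via fail)
i=5 'c': node 6→7
i=6 'a': node 7→8
i=7 'a': node 8→9
i=8 'c': node 9→10  emit P1@[3:8],P3@[5:8]
i=9 'c': node 10→11 (via fail)
i=10 'a': node 11→16
i=11 'a': node 16→17
i=12 'c': node 17→18  emit P3@[9:12]
i=13 'b': node 18→3 (via fail)
i=14 'c': node 3→4  emit P0@[11:14]
i=15 'c': node 4→14 (via fail)
i=16 'c': node 14→11 (via fail)
i=17 'c': node 11→11 (via fail)
i=18 'a': node 11→16
i=19 'b': node 16→5 (via fail)
i=20 'c': node 5→11 (via fail)
i=21 'a': node 11→16
i=22 'b': node 16→5 (via fail)
i=23 'b': node 5→6
i=24 'c': node 6→7
i=25 'a': node 7→8
i=26 'a': node 8→9
i=27 'c': node 9→10  emit P1@[22:27],P3@[24:27]
i=28 'b': node 10→3 (via fail)
i=29 'b': node 3→6 (via fail)
i=30 'b': node 6→6 (via fail)
i=31 'c': node 6→7
i=32 'a': node 7→8
i=33 'a': node 8→9
i=34 'c': node 9→10  emit P1@[29:34],P3@[31:34]
i=35 'b': node 10→3 (via fail)
i=36 'b': node 3→6 (via fail)
i=37 'b': node 6→6 (via fail)
i=38 'b': node 6→6 (via fail)
i=39 'b': node 6→6 (via fail)
i=40 'b': node 6→6 (via fail)
i=41 'a': node 6→1 (via fail)
i=42 'a': node 1→1 (via fail)
i=43 'b': node 1→5 (via fail)
i=44 'b': node 5→6
i=45 'c': node 6→7
i=46 'a': node 7→8
i=47 'a': node 8→9
i=48 'c': node 9→10  emit P1@[43:48],P3@[45:48]
i=49 'a': node 10→16 (via fail)
i=50 'c': node 16→2 (via fail)
i=51 'b': node 2→3
i=52 'c': node 3→4  emit P0@[49:52]
i=53 'a': node 4→16 (via fail)
i=54 'c': node 16→2 (via fail)
i=55 'b': node 2→3
i=56 'c': node 3→4  emit P0@[53:56]
i=57 'b': node 4→12 (via fail)
i=58 'b': node 12→6 (via fail)
i=59 'c': node 6→7
i=60 'a': node 7→8
i=61 'a': node 8→9
i=62 'c': node 9→10  emit P1@[57:62],P3@[59:62]
i=63 'b': node 10→3 (via fail)
i=64 'c': node 3→4  emit P0@[61:64]
i=65 'b': node 4→12 (via fail)
i=66 'c': node 12→13
i=67 'a': node 13→16 (via fail)
i=68 'a': node 16→17
i=69 'c': node 17→18  emit P3@[66:69]
i=70 'b': node 18→3 (via fail)
i=71 'b': node 3→6 (via fail)
i=72 'c': node 6→7
i=73 'a': node 7→8
i=74 'a': node 8→9

Result: [[8,1],[8,3],[12,3],[14,0],[27,1],[27,3],[34,1],[34,3],[48,1],[48,3],[52,0],[56,0],[62,1],[62,3],[64,0],[69,3]]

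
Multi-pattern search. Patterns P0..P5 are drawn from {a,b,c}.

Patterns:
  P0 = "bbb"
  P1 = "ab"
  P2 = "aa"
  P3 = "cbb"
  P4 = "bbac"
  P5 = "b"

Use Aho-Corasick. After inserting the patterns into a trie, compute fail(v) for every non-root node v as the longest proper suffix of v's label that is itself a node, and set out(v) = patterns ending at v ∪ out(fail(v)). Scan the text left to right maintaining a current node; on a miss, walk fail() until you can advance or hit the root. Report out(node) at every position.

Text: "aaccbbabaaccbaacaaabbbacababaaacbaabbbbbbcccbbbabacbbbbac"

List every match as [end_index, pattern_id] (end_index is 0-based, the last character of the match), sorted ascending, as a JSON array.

Construct AC machine:
Trie nodes:
  0='ε' goto a→4 b→1 c→7
  1='b' goto b→2  [P5 ends]
  2='bb' goto a→10 b→3
  3='bbb' goto ·  [P0 ends]
  4='a' goto a→6 b→5
  5='ab' goto ·  [P1 ends]
  6='aa' goto ·  [P2 ends]
  7='c' goto b→8
  8='cb' goto b→9
  9='cbb' goto ·  [P3 ends]
  10='bba' goto c→11
  11='bbac' goto ·  [P4 ends]

Failure links (BFS by depth):
  fail(1) 'b': from fail(0)=0 chase 'b': 0 ⇒ 0;  out={5}∪out(0)={5}
  fail(4) 'a': from fail(0)=0 chase 'a': 0 ⇒ 0;  out=∅∪out(0)=∅
  fail(7) 'c': from fail(0)=0 chase 'c': 0 ⇒ 0;  out=∅∪out(0)=∅
  fail(2) 'bb': from fail(1)=0 chase 'b': 0 ⇒ 1;  out=∅∪out(1)={5}
  fail(5) 'ab': from fail(4)=0 chase 'b': 0 ⇒ 1;  out={1}∪out(1)={1,5}
  fail(6) 'aa': from fail(4)=0 chase 'a': 0 ⇒ 4;  out={2}∪out(4)={2}
  fail(8) 'cb': from fail(7)=0 chase 'b': 0 ⇒ 1;  out=∅∪out(1)={5}
  fail(3) 'bbb': from fail(2)=1 chase 'b': 1 ⇒ 2;  out={0}∪out(2)={0,5}
  fail(9) 'cbb': from fail(8)=1 chase 'b': 1 ⇒ 2;  out={3}∪out(2)={3,5}
  fail(10) 'bba': from fail(2)=1 chase 'a': 1→0 ⇒ 4;  out=∅∪out(4)=∅
  fail(11) 'bbac': from fail(10)=4 chase 'c': 4→0 ⇒ 7;  out={4}∪out(7)={4}

Scan:
pos 0 'a': at 4
pos 1 'a': at 6  → match P2@[0:1]
pos 2 'c': at 7 (via fail)
pos 3 'c': at 7 (via fail)
pos 4 'b': at 8  → match P5@[4:4]
pos 5 'b': at 9  → match P3@[3:5],P5@[5:5]
pos 6 'a': at 10 (via fail)
pos 7 'b': at 5 (via fail)  → match P1@[6:7],P5@[7:7]
pos 8 'a': at 4 (via fail)
pos 9 'a': at 6  → match P2@[8:9]
pos 10 'c': at 7 (via fail)
pos 11 'c': at 7 (via fail)
pos 12 'b': at 8  → match P5@[12:12]
pos 13 'a': at 4 (via fail)
pos 14 'a': at 6  → match P2@[13:14]
pos 15 'c': at 7 (via fail)
pos 16 'a': at 4 (via fail)
pos 17 'a': at 6  → match P2@[16:17]
pos 18 'a': at 6 (via fail)  → match P2@[17:18]
pos 19 'b': at 5 (via fail)  → match P1@[18:19],P5@[19:19]
pos 20 'b': at 2 (via fail)  → match P5@[20:20]
pos 21 'b': at 3  → match P0@[19:21],P5@[21:21]
pos 22 'a': at 10 (via fail)
pos 23 'c': at 11  → match P4@[20:23]
pos 24 'a': at 4 (via fail)
pos 25 'b': at 5  → match P1@[24:25],P5@[25:25]
pos 26 'a': at 4 (via fail)
pos 27 'b': at 5  → match P1@[26:27],P5@[27:27]
pos 28 'a': at 4 (via fail)
pos 29 'a': at 6  → match P2@[28:29]
pos 30 'a': at 6 (via fail)  → match P2@[29:30]
pos 31 'c': at 7 (via fail)
pos 32 'b': at 8  → match P5@[32:32]
pos 33 'a': at 4 (via fail)
pos 34 'a': at 6  → match P2@[33:34]
pos 35 'b': at 5 (via fail)  → match P1@[34:35],P5@[35:35]
pos 36 'b': at 2 (via fail)  → match P5@[36:36]
pos 37 'b': at 3  → match P0@[35:37],P5@[37:37]
pos 38 'b': at 3 (via fail)  → match P0@[36:38],P5@[38:38]
pos 39 'b': at 3 (via fail)  → match P0@[37:39],P5@[39:39]
pos 40 'b': at 3 (via fail)  → match P0@[38:40],P5@[40:40]
pos 41 'c': at 7 (via fail)
pos 42 'c': at 7 (via fail)
pos 43 'c': at 7 (via fail)
pos 44 'b': at 8  → match P5@[44:44]
pos 45 'b': at 9  → match P3@[43:45],P5@[45:45]
pos 46 'b': at 3 (via fail)  → match P0@[44:46],P5@[46:46]
pos 47 'a': at 10 (via fail)
pos 48 'b': at 5 (via fail)  → match P1@[47:48],P5@[48:48]
pos 49 'a': at 4 (via fail)
pos 50 'c': at 7 (via fail)
pos 51 'b': at 8  → match P5@[51:51]
pos 52 'b': at 9  → match P3@[50:52],P5@[52:52]
pos 53 'b': at 3 (via fail)  → match P0@[51:53],P5@[53:53]
pos 54 'b': at 3 (via fail)  → match P0@[52:54],P5@[54:54]
pos 55 'a': at 10 (via fail)
pos 56 'c': at 11  → match P4@[53:56]

All matches (sorted): [[1,2],[4,5],[5,3],[5,5],[7,1],[7,5],[9,2],[12,5],[14,2],[17,2],[18,2],[19,1],[19,5],[20,5],[21,0],[21,5],[23,4],[25,1],[25,5],[27,1],[27,5],[29,2],[30,2],[32,5],[34,2],[35,1],[35,5],[36,5],[37,0],[37,5],[38,0],[38,5],[39,0],[39,5],[40,0],[40,5],[44,5],[45,3],[45,5],[46,0],[46,5],[48,1],[48,5],[51,5],[52,3],[52,5],[53,0],[53,5],[54,0],[54,5],[56,4]]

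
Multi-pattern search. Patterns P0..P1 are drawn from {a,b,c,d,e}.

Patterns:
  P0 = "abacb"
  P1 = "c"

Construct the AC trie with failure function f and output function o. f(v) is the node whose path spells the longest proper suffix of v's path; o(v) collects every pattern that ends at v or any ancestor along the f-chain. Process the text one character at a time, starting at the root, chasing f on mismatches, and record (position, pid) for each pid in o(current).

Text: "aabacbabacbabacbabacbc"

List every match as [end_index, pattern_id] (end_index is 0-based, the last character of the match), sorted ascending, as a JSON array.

Construct AC machine:
Trie nodes:
  n0 'ε': a→1 c→6
  n1 'a': b→2
  n2 'ab': a→3
  n3 'aba': c→4
  n4 'abac': b→5
  n5 'abacb': ·  ←P0
  n6 'c': ·  ←P1

Failure links (BFS by depth):
  n1('a'): parent n0 fail=0; on 'a' 0 → fail=0;  out ∅∪∅=∅
  n6('c'): parent n0 fail=0; on 'c' 0 → fail=0;  out {1}∪∅={1}
  n2('ab'): parent n1 fail=0; on 'b' 0 → fail=0;  out ∅∪∅=∅
  n3('aba'): parent n2 fail=0; on 'a' 0 → fail=1;  out ∅∪∅=∅
  n4('abac'): parent n3 fail=1; on 'c' 1→0 → fail=6;  out ∅∪{1}={1}
  n5('abacb'): parent n4 fail=6; on 'b' 6→0 → fail=0;  out {0}∪∅={0}

Scan:
pos 0 'a': at 1
pos 1 'a': at 1 (fail-walked)
pos 2 'b': at 2
pos 3 'a': at 3
pos 4 'c': at 4  → match P1@[4:4]
pos 5 'b': at 5  → match P0@[1:5]
pos 6 'a': at 1 (fail-walked)
pos 7 'b': at 2
pos 8 'a': at 3
pos 9 'c': at 4  → match P1@[9:9]
pos 10 'b': at 5  → match P0@[6:10]
pos 11 'a': at 1 (fail-walked)
pos 12 'b': at 2
pos 13 'a': at 3
pos 14 'c': at 4  → match P1@[14:14]
pos 15 'b': at 5  → match P0@[11:15]
pos 16 'a': at 1 (fail-walked)
pos 17 'b': at 2
pos 18 'a': at 3
pos 19 'c': at 4  → match P1@[19:19]
pos 20 'b': at 5  → match P0@[16:20]
pos 21 'c': at 6 (fail-walked)  → match P1@[21:21]

Result: [[4,1],[5,0],[9,1],[10,0],[14,1],[15,0],[19,1],[20,0],[21,1]]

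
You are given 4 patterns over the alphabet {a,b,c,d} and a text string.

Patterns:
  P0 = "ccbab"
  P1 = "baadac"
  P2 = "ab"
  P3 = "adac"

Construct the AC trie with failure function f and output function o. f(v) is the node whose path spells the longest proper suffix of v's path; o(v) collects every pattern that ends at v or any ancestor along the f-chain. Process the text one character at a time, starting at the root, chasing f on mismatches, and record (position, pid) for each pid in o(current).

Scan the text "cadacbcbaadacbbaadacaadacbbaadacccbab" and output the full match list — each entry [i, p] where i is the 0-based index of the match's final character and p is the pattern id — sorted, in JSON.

Construct AC machine:
Trie nodes:
  n0 'ε': a→12 b→6 c→1
  n1 'c': c→2
  n2 'cc': b→3
  n3 'ccb': a→4
  n4 'ccba': b→5
  n5 'ccbab': ·  [P0 ends]
  n6 'b': a→7
  n7 'ba': a→8
  n8 'baa': d→9
  n9 'baad': a→10
  n10 'baada': c→11
  n11 'baadac': ·  [P1 ends]
  n12 'a': b→13 d→14
  n13 'ab': ·  [P2 ends]
  n14 'ad': a→15
  n15 'ada': c→16
  n16 'adac': ·  [P3 ends]

Failure links (BFS by depth):
  n1('c'): parent n0 fail=0; on 'c' 0 → fail=0;  out ∅∪∅=∅
  n6('b'): parent n0 fail=0; on 'b' 0 → fail=0;  out ∅∪∅=∅
  n12('a'): parent n0 fail=0; on 'a' 0 → fail=0;  out ∅∪∅=∅
  n2('cc'): parent n1 fail=0; on 'c' 0 → fail=1;  out ∅∪∅=∅
  n7('ba'): parent n6 fail=0; on 'a' 0 → fail=12;  out ∅∪∅=∅
  n13('ab'): parent n12 fail=0; on 'b' 0 → fail=6;  out {2}∪∅={2}
  n14('ad'): parent n12 fail=0; on 'd' 0 → fail=0;  out ∅∪∅=∅
  n3('ccb'): parent n2 fail=1; on 'b' 1→0 → fail=6;  out ∅∪∅=∅
  n8('baa'): parent n7 fail=12; on 'a' 12→0 → fail=12;  out ∅∪∅=∅
  n15('ada'): parent n14 fail=0; on 'a' 0 → fail=12;  out ∅∪∅=∅
  n4('ccba'): parent n3 fail=6; on 'a' 6 → fail=7;  out ∅∪∅=∅
  n9('baad'): parent n8 fail=12; on 'd' 12 → fail=14;  out ∅∪∅=∅
  n16('adac'): parent n15 fail=12; on 'c' 12→0 → fail=1;  out {3}∪∅={3}
  n5('ccbab'): parent n4 fail=7; on 'b' 7→12 → fail=13;  out {0}∪{2}={0,2}
  n10('baada'): parent n9 fail=14; on 'a' 14 → fail=15;  out ∅∪∅=∅
  n11('baadac'): parent n10 fail=15; on 'c' 15 → fail=16;  out {1}∪{3}={1,3}

Run:
[0] read 'c'  n0⇒n1
[1] read 'a'  n1⇒n12 (fail-walked)
[2] read 'd'  n12⇒n14
[3] read 'a'  n14⇒n15
[4] read 'c'  n15⇒n16  emit P3@[1:4]
[5] read 'b'  n16⇒n6 (fail-walked)
[6] read 'c'  n6⇒n1 (fail-walked)
[7] read 'b'  n1⇒n6 (fail-walked)
[8] read 'a'  n6⇒n7
[9] read 'a'  n7⇒n8
[10] read 'd'  n8⇒n9
[11] read 'a'  n9⇒n10
[12] read 'c'  n10⇒n11  emit P1@[7:12],P3@[9:12]
[13] read 'b'  n11⇒n6 (fail-walked)
[14] read 'b'  n6⇒n6 (fail-walked)
[15] read 'a'  n6⇒n7
[16] read 'a'  n7⇒n8
[17] read 'd'  n8⇒n9
[18] read 'a'  n9⇒n10
[19] read 'c'  n10⇒n11  emit P1@[14:19],P3@[16:19]
[20] read 'a'  n11⇒n12 (fail-walked)
[21] read 'a'  n12⇒n12 (fail-walked)
[22] read 'd'  n12⇒n14
[23] read 'a'  n14⇒n15
[24] read 'c'  n15⇒n16  emit P3@[21:24]
[25] read 'b'  n16⇒n6 (fail-walked)
[26] read 'b'  n6⇒n6 (fail-walked)
[27] read 'a'  n6⇒n7
[28] read 'a'  n7⇒n8
[29] read 'd'  n8⇒n9
[30] read 'a'  n9⇒n10
[31] read 'c'  n10⇒n11  emit P1@[26:31],P3@[28:31]
[32] read 'c'  n11⇒n2 (fail-walked)
[33] read 'c'  n2⇒n2 (fail-walked)
[34] read 'b'  n2⇒n3
[35] read 'a'  n3⇒n4
[36] read 'b'  n4⇒n5  emit P0@[32:36],P2@[35:36]

All matches (sorted): [[4,3],[12,1],[12,3],[19,1],[19,3],[24,3],[31,1],[31,3],[36,0],[36,2]]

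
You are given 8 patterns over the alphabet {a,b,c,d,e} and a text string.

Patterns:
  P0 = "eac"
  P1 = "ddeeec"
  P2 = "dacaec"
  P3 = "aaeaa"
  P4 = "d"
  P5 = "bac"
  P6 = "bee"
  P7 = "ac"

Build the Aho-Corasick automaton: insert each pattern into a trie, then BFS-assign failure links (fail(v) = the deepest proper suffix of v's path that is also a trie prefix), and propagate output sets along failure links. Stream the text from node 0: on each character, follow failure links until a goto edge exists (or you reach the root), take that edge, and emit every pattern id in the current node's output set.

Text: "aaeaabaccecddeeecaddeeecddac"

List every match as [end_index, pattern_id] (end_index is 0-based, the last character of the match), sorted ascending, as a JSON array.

Build:
Trie nodes:
  n0 'ε': a→15 b→20 d→4 e→1
  n1 'e': a→2
  n2 'ea': c→3
  n3 'eac': ·  [P0 ends]
  n4 'd': a→10 d→5  [P4 ends]
  n5 'dd': e→6
  n6 'dde': e→7
  n7 'ddee': e→8
  n8 'ddeee': c→9
  n9 'ddeeec': ·  [P1 ends]
  n10 'da': c→11
  n11 'dac': a→12
  n12 'daca': e→13
  n13 'dacae': c→14
  n14 'dacaec': ·  [P2 ends]
  n15 'a': a→16 c→25
  n16 'aa': e→17
  n17 'aae': a→18
  n18 'aaea': a→19
  n19 'aaeaa': ·  [P3 ends]
  n20 'b': a→21 e→23
  n21 'ba': c→22
  n22 'bac': ·  [P5 ends]
  n23 'be': e→24
  n24 'bee': ·  [P6 ends]
  n25 'ac': ·  [P7 ends]

BFS fail/out derivation:
  n1('e'): parent n0 fail=0; on 'e' 0 → fail=0;  out ∅∪∅=∅
  n4('d'): parent n0 fail=0; on 'd' 0 → fail=0;  out {4}∪∅={4}
  n15('a'): parent n0 fail=0; on 'a' 0 → fail=0;  out ∅∪∅=∅
  n20('b'): parent n0 fail=0; on 'b' 0 → fail=0;  out ∅∪∅=∅
  n2('ea'): parent n1 fail=0; on 'a' 0 → fail=15;  out ∅∪∅=∅
  n5('dd'): parent n4 fail=0; on 'd' 0 → fail=4;  out ∅∪{4}={4}
  n10('da'): parent n4 fail=0; on 'a' 0 → fail=15;  out ∅∪∅=∅
  n16('aa'): parent n15 fail=0; on 'a' 0 → fail=15;  out ∅∪∅=∅
  n21('ba'): parent n20 fail=0; on 'a' 0 → fail=15;  out ∅∪∅=∅
  n23('be'): parent n20 fail=0; on 'e' 0 → fail=1;  out ∅∪∅=∅
  n25('ac'): parent n15 fail=0; on 'c' 0 → fail=0;  out {7}∪∅={7}
  n3('eac'): parent n2 fail=15; on 'c' 15 → fail=25;  out {0}∪{7}={0,7}
  n6('dde'): parent n5 fail=4; on 'e' 4→0 → fail=1;  out ∅∪∅=∅
  n11('dac'): parent n10 fail=15; on 'c' 15 → fail=25;  out ∅∪{7}={7}
  n17('aae'): parent n16 fail=15; on 'e' 15→0 → fail=1;  out ∅∪∅=∅
  n22('bac'): parent n21 fail=15; on 'c' 15 → fail=25;  out {5}∪{7}={5,7}
  n24('bee'): parent n23 fail=1; on 'e' 1→0 → fail=1;  out {6}∪∅={6}
  n7('ddee'): parent n6 fail=1; on 'e' 1→0 → fail=1;  out ∅∪∅=∅
  n12('daca'): parent n11 fail=25; on 'a' 25→0 → fail=15;  out ∅∪∅=∅
  n18('aaea'): parent n17 fail=1; on 'a' 1 → fail=2;  out ∅∪∅=∅
  n8('ddeee'): parent n7 fail=1; on 'e' 1→0 → fail=1;  out ∅∪∅=∅
  n13('dacae'): parent n12 fail=15; on 'e' 15→0 → fail=1;  out ∅∪∅=∅
  n19('aaeaa'): parent n18 fail=2; on 'a' 2→15 → fail=16;  out {3}∪∅={3}
  n9('ddeeec'): parent n8 fail=1; on 'c' 1→0 → fail=0;  out {1}∪∅={1}
  n14('dacaec'): parent n13 fail=1; on 'c' 1→0 → fail=0;  out {2}∪∅={2}

Text stream:
[0] read 'a'  n0⇒n15
[1] read 'a'  n15⇒n16
[2] read 'e'  n16⇒n17
[3] read 'a'  n17⇒n18
[4] read 'a'  n18⇒n19  emit P3@[0:4]
[5] read 'b'  n19⇒n20 ·f
[6] read 'a'  n20⇒n21
[7] read 'c'  n21⇒n22  emit P5@[5:7],P7@[6:7]
[8] read 'c'  n22⇒n0 ·f
[9] read 'e'  n0⇒n1
[10] read 'c'  n1⇒n0 ·f
[11] read 'd'  n0⇒n4  emit P4@[11:11]
[12] read 'd'  n4⇒n5  emit P4@[12:12]
[13] read 'e'  n5⇒n6
[14] read 'e'  n6⇒n7
[15] read 'e'  n7⇒n8
[16] read 'c'  n8⇒n9  emit P1@[11:16]
[17] read 'a'  n9⇒n15 ·f
[18] read 'd'  n15⇒n4 ·f  emit P4@[18:18]
[19] read 'd'  n4⇒n5  emit P4@[19:19]
[20] read 'e'  n5⇒n6
[21] read 'e'  n6⇒n7
[22] read 'e'  n7⇒n8
[23] read 'c'  n8⇒n9  emit P1@[18:23]
[24] read 'd'  n9⇒n4 ·f  emit P4@[24:24]
[25] read 'd'  n4⇒n5  emit P4@[25:25]
[26] read 'a'  n5⇒n10 ·f
[27] read 'c'  n10⇒n11  emit P7@[26:27]

All matches (sorted): [[4,3],[7,5],[7,7],[11,4],[12,4],[16,1],[18,4],[19,4],[23,1],[24,4],[25,4],[27,7]]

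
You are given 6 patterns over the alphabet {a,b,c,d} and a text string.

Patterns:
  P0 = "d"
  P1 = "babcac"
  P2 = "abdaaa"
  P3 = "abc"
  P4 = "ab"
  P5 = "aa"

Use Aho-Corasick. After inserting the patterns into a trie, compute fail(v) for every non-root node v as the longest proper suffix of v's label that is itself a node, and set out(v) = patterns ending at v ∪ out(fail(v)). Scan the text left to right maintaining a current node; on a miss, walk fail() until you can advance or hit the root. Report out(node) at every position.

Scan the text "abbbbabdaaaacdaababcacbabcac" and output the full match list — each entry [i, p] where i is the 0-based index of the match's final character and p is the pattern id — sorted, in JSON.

Construct AC machine:
Trie nodes:
  n0 'ε': a→8 b→2 d→1
  n1 'd': ·  ←P0
  n2 'b': a→3
  n3 'ba': b→4
  n4 'bab': c→5
  n5 'babc': a→6
  n6 'babca': c→7
  n7 'babcac': ·  ←P1
  n8 'a': a→15 b→9
  n9 'ab': c→14 d→10  ←P4
  n10 'abd': a→11
  n11 'abda': a→12
  n12 'abdaa': a→13
  n13 'abdaaa': ·  ←P2
  n14 'abc': ·  ←P3
  n15 'aa': ·  ←P5

Failure links (BFS by depth):
  fail(1) 'd': from fail(0)=0 chase 'd': 0 ⇒ 0;  out={0}∪out(0)={0}
  fail(2) 'b': from fail(0)=0 chase 'b': 0 ⇒ 0;  out=∅∪out(0)=∅
  fail(8) 'a': from fail(0)=0 chase 'a': 0 ⇒ 0;  out=∅∪out(0)=∅
  fail(3) 'ba': from fail(2)=0 chase 'a': 0 ⇒ 8;  out=∅∪out(8)=∅
  fail(9) 'ab': from fail(8)=0 chase 'b': 0 ⇒ 2;  out={4}∪out(2)={4}
  fail(15) 'aa': from fail(8)=0 chase 'a': 0 ⇒ 8;  out={5}∪out(8)={5}
  fail(4) 'bab': from fail(3)=8 chase 'b': 8 ⇒ 9;  out=∅∪out(9)={4}
  fail(10) 'abd': from fail(9)=2 chase 'd': 2→0 ⇒ 1;  out=∅∪out(1)={0}
  fail(14) 'abc': from fail(9)=2 chase 'c': 2→0 ⇒ 0;  out={3}∪out(0)={3}
  fail(5) 'babc': from fail(4)=9 chase 'c': 9 ⇒ 14;  out=∅∪out(14)={3}
  fail(11) 'abda': from fail(10)=1 chase 'a': 1→0 ⇒ 8;  out=∅∪out(8)=∅
  fail(6) 'babca': from fail(5)=14 chase 'a': 14→0 ⇒ 8;  out=∅∪out(8)=∅
  fail(12) 'abdaa': from fail(11)=8 chase 'a': 8 ⇒ 15;  out=∅∪out(15)={5}
  fail(7) 'babcac': from fail(6)=8 chase 'c': 8→0 ⇒ 0;  out={1}∪out(0)={1}
  fail(13) 'abdaaa': from fail(12)=15 chase 'a': 15→8 ⇒ 15;  out={2}∪out(15)={2,5}

Run:
pos 0 'a': at 8
pos 1 'b': at 9  ** P4@[0:1]
pos 2 'b': at 2 (fail-walked)
pos 3 'b': at 2 (fail-walked)
pos 4 'b': at 2 (fail-walked)
pos 5 'a': at 3
pos 6 'b': at 4  ** P4@[5:6]
pos 7 'd': at 10 (fail-walked)  ** P0@[7:7]
pos 8 'a': at 11
pos 9 'a': at 12  ** P5@[8:9]
pos 10 'a': at 13  ** P2@[5:10],P5@[9:10]
pos 11 'a': at 15 (fail-walked)  ** P5@[10:11]
pos 12 'c': at 0 (fail-walked)
pos 13 'd': at 1  ** P0@[13:13]
pos 14 'a': at 8 (fail-walked)
pos 15 'a': at 15  ** P5@[14:15]
pos 16 'b': at 9 (fail-walked)  ** P4@[15:16]
pos 17 'a': at 3 (fail-walked)
pos 18 'b': at 4  ** P4@[17:18]
pos 19 'c': at 5  ** P3@[17:19]
pos 20 'a': at 6
pos 21 'c': at 7  ** P1@[16:21]
pos 22 'b': at 2 (fail-walked)
pos 23 'a': at 3
pos 24 'b': at 4  ** P4@[23:24]
pos 25 'c': at 5  ** P3@[23:25]
pos 26 'a': at 6
pos 27 'c': at 7  ** P1@[22:27]

Result: [[1,4],[6,4],[7,0],[9,5],[10,2],[10,5],[11,5],[13,0],[15,5],[16,4],[18,4],[19,3],[21,1],[24,4],[25,3],[27,1]]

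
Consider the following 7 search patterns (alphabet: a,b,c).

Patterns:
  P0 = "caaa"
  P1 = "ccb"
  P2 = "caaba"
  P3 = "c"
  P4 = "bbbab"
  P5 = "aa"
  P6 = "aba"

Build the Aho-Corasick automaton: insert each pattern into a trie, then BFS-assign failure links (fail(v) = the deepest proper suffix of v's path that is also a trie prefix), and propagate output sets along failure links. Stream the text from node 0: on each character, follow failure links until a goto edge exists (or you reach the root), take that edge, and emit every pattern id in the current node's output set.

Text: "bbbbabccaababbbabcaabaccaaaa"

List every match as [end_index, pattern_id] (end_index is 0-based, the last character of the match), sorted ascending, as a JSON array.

Build:
Trie (insert patterns):
  0='ε' goto a→14 b→9 c→1
  1='c' goto a→2 c→5  ←P3
  2='ca' goto a→3
  3='caa' goto a→4 b→7
  4='caaa' goto ·  ←P0
  5='cc' goto b→6
  6='ccb' goto ·  ←P1
  7='caab' goto a→8
  8='caaba' goto ·  ←P2
  9='b' goto b→10
  10='bb' goto b→11
  11='bbb' goto a→12
  12='bbba' goto b→13
  13='bbbab' goto ·  ←P4
  14='a' goto a→15 b→16
  15='aa' goto ·  ←P5
  16='ab' goto a→17
  17='aba' goto ·  ←P6

BFS fail/out derivation:
  n1('c'): parent n0 fail=0; on 'c' 0 → fail=0;  out {3}∪∅={3}
  n9('b'): parent n0 fail=0; on 'b' 0 → fail=0;  out ∅∪∅=∅
  n14('a'): parent n0 fail=0; on 'a' 0 → fail=0;  out ∅∪∅=∅
  n2('ca'): parent n1 fail=0; on 'a' 0 → fail=14;  out ∅∪∅=∅
  n5('cc'): parent n1 fail=0; on 'c' 0 → fail=1;  out ∅∪{3}={3}
  n10('bb'): parent n9 fail=0; on 'b' 0 → fail=9;  out ∅∪∅=∅
  n15('aa'): parent n14 fail=0; on 'a' 0 → fail=14;  out {5}∪∅={5}
  n16('ab'): parent n14 fail=0; on 'b' 0 → fail=9;  out ∅∪∅=∅
  n3('caa'): parent n2 fail=14; on 'a' 14 → fail=15;  out ∅∪{5}={5}
  n6('ccb'): parent n5 fail=1; on 'b' 1→0 → fail=9;  out {1}∪∅={1}
  n11('bbb'): parent n10 fail=9; on 'b' 9 → fail=10;  out ∅∪∅=∅
  n17('aba'): parent n16 fail=9; on 'a' 9→0 → fail=14;  out {6}∪∅={6}
  n4('caaa'): parent n3 fail=15; on 'a' 15→14 → fail=15;  out {0}∪{5}={0,5}
  n7('caab'): parent n3 fail=15; on 'b' 15→14 → fail=16;  out ∅∪∅=∅
  n12('bbba'): parent n11 fail=10; on 'a' 10→9→0 → fail=14;  out ∅∪∅=∅
  n8('caaba'): parent n7 fail=16; on 'a' 16 → fail=17;  out {2}∪{6}={2,6}
  n13('bbbab'): parent n12 fail=14; on 'b' 14 → fail=16;  out {4}∪∅={4}

Text stream:
pos 0 'b': at 9
pos 1 'b': at 10
pos 2 'b': at 11
pos 3 'b': at 11 (fail-walked)
pos 4 'a': at 12
pos 5 'b': at 13  emit P4@[1:5]
pos 6 'c': at 1 (fail-walked)  emit P3@[6:6]
pos 7 'c': at 5  emit P3@[7:7]
pos 8 'a': at 2 (fail-walked)
pos 9 'a': at 3  emit P5@[8:9]
pos 10 'b': at 7
pos 11 'a': at 8  emit P2@[7:11],P6@[9:11]
pos 12 'b': at 16 (fail-walked)
pos 13 'b': at 10 (fail-walked)
pos 14 'b': at 11
pos 15 'a': at 12
pos 16 'b': at 13  emit P4@[12:16]
pos 17 'c': at 1 (fail-walked)  emit P3@[17:17]
pos 18 'a': at 2
pos 19 'a': at 3  emit P5@[18:19]
pos 20 'b': at 7
pos 21 'a': at 8  emit P2@[17:21],P6@[19:21]
pos 22 'c': at 1 (fail-walked)  emit P3@[22:22]
pos 23 'c': at 5  emit P3@[23:23]
pos 24 'a': at 2 (fail-walked)
pos 25 'a': at 3  emit P5@[24:25]
pos 26 'a': at 4  emit P0@[23:26],P5@[25:26]
pos 27 'a': at 15 (fail-walked)  emit P5@[26:27]

All matches (sorted): [[5,4],[6,3],[7,3],[9,5],[11,2],[11,6],[16,4],[17,3],[19,5],[21,2],[21,6],[22,3],[23,3],[25,5],[26,0],[26,5],[27,5]]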